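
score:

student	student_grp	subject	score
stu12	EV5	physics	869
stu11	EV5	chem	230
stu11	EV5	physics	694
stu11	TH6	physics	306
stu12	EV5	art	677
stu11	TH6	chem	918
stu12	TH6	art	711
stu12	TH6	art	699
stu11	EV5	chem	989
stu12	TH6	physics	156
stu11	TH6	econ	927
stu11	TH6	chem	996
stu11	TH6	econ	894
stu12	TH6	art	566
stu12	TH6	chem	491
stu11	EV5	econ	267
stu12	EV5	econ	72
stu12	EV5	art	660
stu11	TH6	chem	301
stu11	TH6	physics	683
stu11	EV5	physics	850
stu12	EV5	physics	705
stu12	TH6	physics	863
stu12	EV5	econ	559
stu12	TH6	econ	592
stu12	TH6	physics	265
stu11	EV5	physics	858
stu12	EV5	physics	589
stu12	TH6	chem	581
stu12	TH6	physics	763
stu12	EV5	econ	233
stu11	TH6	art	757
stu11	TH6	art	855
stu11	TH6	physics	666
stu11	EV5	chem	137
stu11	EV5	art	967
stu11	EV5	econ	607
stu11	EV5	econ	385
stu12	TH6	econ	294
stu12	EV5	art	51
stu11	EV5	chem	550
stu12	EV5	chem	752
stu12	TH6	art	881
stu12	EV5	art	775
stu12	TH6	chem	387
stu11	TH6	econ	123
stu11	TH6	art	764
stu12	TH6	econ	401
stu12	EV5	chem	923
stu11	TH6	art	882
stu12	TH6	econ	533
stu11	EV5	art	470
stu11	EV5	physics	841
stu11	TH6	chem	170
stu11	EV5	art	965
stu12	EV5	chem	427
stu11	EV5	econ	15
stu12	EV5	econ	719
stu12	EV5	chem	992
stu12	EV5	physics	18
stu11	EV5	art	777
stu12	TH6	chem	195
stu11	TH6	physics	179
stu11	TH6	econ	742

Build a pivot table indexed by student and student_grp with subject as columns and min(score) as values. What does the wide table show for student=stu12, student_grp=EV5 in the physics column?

18

Rows with student=stu12, student_grp=EV5 and subject=physics: score values are 869, 705, 589, 18.
min(869, 705, 589, 18) = 18.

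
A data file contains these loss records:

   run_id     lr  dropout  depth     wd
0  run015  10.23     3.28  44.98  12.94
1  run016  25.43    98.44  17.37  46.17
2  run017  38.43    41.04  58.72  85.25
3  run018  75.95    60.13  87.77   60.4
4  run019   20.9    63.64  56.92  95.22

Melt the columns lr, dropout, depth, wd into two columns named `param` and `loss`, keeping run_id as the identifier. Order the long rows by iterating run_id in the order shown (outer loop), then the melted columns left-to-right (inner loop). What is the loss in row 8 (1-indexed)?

46.17

20 rows total (5 × 4). Row 8: index ⌊(8-1)/4⌋ = 1 into run_id → run016; (8-1) mod 4 = 3 into the melted columns → wd.
So row 8 is (run016, wd, 46.17); loss = 46.17.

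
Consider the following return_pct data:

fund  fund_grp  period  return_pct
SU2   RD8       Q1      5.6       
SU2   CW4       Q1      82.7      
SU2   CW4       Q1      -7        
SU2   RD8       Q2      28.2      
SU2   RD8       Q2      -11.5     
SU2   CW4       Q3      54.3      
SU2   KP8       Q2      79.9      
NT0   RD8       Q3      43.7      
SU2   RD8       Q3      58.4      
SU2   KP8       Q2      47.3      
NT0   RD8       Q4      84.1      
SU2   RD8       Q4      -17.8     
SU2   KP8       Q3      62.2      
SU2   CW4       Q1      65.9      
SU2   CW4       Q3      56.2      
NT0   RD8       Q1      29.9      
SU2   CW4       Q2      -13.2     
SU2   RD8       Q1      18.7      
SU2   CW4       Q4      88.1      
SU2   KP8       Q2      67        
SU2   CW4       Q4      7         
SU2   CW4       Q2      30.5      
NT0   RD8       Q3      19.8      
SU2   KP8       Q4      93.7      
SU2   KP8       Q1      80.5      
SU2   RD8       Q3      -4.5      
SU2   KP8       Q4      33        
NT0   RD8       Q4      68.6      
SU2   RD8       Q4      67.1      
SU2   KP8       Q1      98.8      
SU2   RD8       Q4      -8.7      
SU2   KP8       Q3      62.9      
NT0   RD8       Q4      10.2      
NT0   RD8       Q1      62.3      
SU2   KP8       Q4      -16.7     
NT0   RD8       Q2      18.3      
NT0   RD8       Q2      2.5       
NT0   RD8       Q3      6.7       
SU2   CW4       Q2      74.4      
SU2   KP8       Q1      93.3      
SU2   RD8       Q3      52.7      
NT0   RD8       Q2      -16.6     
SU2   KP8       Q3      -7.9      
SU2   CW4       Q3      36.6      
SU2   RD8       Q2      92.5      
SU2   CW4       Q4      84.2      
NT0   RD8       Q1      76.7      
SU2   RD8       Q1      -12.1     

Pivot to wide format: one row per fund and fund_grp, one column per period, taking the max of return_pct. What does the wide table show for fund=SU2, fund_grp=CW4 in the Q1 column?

Rows with fund=SU2, fund_grp=CW4 and period=Q1: return_pct values are 82.7, -7, 65.9.
max(82.7, -7, 65.9) = 82.7.

82.7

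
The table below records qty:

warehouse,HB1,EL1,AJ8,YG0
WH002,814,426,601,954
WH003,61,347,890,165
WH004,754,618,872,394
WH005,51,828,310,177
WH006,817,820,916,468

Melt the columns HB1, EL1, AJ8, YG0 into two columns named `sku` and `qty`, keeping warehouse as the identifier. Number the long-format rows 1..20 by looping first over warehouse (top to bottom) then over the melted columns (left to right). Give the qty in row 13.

20 rows total (5 × 4). Row 13: index ⌊(13-1)/4⌋ = 3 into warehouse → WH005; (13-1) mod 4 = 0 into the melted columns → HB1.
So row 13 is (WH005, HB1, 51); qty = 51.

51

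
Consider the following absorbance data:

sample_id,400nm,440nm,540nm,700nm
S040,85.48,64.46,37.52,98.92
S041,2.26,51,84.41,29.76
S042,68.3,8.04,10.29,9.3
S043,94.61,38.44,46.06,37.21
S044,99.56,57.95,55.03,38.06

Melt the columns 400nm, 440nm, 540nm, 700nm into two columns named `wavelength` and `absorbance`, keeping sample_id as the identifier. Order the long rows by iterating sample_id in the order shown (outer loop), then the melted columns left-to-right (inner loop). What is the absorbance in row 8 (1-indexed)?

29.76

20 rows total (5 × 4). Row 8: index ⌊(8-1)/4⌋ = 1 into sample_id → S041; (8-1) mod 4 = 3 into the melted columns → 700nm.
So row 8 is (S041, 700nm, 29.76); absorbance = 29.76.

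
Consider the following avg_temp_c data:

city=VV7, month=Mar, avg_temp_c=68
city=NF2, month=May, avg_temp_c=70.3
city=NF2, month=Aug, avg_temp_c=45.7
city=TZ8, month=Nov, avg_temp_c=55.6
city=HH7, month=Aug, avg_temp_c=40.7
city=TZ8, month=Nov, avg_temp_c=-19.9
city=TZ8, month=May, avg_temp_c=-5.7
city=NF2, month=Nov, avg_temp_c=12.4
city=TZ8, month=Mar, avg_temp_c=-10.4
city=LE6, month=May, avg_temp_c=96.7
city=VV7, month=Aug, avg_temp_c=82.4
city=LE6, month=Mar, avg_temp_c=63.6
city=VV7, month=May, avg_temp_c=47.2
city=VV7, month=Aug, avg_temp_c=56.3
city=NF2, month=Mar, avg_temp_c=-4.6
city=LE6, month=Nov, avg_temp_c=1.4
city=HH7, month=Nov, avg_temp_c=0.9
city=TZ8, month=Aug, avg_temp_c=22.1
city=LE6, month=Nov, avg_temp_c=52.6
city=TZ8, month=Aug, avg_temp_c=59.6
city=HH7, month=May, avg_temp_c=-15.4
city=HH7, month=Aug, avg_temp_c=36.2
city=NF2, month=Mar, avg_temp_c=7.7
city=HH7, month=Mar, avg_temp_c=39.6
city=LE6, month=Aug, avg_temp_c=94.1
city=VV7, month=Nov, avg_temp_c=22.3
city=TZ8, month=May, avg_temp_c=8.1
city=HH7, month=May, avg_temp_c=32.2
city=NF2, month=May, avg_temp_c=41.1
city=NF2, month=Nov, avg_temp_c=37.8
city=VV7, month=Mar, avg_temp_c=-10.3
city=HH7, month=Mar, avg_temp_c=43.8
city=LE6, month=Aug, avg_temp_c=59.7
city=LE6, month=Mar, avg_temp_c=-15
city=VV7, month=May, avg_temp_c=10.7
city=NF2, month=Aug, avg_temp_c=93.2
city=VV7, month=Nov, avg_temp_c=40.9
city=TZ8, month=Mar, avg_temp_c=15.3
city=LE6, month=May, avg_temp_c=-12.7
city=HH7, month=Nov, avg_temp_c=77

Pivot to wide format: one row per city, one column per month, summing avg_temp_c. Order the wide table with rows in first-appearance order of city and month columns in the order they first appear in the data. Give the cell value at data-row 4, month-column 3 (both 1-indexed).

76.9

With rows in first-appearance order of city, row 4 is city=HH7. month columns in first-appearance order: Mar, May, Aug, Nov; column 3 is Aug.
Long rows with city=HH7, month=Aug: 40.7 + 36.2 = 76.9.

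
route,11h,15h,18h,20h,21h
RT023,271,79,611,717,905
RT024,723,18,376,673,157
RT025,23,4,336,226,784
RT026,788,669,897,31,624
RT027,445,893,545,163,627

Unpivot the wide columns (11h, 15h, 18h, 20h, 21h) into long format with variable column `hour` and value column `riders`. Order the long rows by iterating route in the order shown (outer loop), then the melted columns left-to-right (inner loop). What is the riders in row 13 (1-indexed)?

25 rows total (5 × 5). Row 13: index ⌊(13-1)/5⌋ = 2 into route → RT025; (13-1) mod 5 = 2 into the melted columns → 18h.
So row 13 is (RT025, 18h, 336); riders = 336.

336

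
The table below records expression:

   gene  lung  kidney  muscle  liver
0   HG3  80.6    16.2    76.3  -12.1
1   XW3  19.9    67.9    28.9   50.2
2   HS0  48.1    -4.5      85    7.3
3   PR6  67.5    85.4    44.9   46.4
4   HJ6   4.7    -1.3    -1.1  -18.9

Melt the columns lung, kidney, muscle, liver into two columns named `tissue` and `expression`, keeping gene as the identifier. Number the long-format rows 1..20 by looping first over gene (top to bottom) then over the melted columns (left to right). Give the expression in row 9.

20 rows total (5 × 4). Row 9: index ⌊(9-1)/4⌋ = 2 into gene → HS0; (9-1) mod 4 = 0 into the melted columns → lung.
So row 9 is (HS0, lung, 48.1); expression = 48.1.

48.1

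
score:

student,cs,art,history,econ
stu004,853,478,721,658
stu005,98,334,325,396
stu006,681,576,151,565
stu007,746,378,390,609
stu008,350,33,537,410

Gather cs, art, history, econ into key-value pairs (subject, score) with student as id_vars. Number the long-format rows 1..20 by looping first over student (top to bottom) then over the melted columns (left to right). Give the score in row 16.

20 rows total (5 × 4). Row 16: index ⌊(16-1)/4⌋ = 3 into student → stu007; (16-1) mod 4 = 3 into the melted columns → econ.
So row 16 is (stu007, econ, 609); score = 609.

609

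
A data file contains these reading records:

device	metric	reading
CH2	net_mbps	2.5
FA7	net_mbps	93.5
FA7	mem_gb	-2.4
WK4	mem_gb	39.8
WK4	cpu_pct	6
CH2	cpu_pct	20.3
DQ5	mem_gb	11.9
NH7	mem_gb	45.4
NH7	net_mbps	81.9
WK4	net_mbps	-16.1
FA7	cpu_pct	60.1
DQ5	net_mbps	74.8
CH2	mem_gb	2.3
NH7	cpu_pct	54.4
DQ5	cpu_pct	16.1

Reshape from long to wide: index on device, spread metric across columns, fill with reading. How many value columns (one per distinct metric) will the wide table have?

3

3 distinct metric values: net_mbps, cpu_pct, mem_gb.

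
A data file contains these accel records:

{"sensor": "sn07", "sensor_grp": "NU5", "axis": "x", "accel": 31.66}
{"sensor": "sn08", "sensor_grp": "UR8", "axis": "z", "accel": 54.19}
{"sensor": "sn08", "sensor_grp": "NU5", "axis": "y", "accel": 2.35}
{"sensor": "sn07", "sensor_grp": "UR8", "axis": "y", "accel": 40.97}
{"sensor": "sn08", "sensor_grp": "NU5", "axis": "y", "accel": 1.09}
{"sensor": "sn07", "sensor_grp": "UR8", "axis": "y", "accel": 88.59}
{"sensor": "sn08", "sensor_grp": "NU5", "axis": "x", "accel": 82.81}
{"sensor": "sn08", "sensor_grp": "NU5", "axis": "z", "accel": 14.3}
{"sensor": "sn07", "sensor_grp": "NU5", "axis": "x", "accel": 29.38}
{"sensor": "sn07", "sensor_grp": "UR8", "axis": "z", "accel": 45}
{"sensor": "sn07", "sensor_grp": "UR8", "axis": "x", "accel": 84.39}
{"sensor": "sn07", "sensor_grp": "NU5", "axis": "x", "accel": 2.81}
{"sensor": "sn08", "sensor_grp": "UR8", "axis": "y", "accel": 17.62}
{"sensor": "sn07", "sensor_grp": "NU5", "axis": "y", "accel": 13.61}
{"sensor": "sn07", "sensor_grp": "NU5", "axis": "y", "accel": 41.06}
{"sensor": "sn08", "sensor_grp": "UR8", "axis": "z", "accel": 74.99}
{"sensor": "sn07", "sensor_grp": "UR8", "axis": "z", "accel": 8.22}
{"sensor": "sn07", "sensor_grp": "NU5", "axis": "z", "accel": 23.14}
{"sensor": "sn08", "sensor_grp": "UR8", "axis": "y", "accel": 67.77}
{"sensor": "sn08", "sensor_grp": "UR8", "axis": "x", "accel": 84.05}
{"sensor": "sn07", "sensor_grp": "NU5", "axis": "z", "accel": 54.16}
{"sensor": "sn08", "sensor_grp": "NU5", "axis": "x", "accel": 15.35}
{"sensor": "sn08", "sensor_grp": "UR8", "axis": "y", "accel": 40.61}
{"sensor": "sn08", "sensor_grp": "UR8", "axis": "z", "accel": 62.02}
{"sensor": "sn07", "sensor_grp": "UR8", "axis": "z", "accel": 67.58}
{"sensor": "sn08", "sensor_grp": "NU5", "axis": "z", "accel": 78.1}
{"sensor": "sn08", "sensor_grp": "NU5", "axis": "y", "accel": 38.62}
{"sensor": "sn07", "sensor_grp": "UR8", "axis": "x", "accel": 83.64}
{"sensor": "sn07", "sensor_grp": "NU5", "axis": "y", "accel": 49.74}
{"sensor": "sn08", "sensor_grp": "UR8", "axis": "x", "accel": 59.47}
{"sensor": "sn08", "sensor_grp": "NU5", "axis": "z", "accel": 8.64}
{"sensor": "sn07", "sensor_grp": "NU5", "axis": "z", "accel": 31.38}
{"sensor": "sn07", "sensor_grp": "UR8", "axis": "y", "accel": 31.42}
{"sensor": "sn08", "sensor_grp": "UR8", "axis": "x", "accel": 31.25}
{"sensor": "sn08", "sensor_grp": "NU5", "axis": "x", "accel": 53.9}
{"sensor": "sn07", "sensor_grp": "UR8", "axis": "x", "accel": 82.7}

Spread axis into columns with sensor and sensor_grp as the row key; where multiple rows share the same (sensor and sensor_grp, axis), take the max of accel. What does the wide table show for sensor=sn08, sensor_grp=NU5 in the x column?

82.81

Rows with sensor=sn08, sensor_grp=NU5 and axis=x: accel values are 82.81, 15.35, 53.9.
max(82.81, 15.35, 53.9) = 82.81.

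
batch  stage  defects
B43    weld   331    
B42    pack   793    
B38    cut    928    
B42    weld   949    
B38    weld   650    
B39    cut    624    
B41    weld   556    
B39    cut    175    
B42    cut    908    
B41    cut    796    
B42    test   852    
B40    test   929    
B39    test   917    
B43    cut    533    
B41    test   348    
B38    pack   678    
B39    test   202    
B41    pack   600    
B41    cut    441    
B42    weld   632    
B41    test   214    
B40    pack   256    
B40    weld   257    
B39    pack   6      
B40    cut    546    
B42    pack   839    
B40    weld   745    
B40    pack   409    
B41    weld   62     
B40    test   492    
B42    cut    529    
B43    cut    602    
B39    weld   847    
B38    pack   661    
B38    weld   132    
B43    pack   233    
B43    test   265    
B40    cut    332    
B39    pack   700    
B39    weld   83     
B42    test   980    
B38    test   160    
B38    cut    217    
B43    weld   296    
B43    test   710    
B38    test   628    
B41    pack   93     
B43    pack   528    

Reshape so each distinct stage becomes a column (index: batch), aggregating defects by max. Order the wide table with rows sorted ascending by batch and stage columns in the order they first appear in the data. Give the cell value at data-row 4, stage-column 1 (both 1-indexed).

With rows sorted ascending by batch, row 4 is batch=B41. stage columns in first-appearance order: weld, pack, cut, test; column 1 is weld.
Long rows with batch=B41, stage=weld: max(556, 62) = 556.

556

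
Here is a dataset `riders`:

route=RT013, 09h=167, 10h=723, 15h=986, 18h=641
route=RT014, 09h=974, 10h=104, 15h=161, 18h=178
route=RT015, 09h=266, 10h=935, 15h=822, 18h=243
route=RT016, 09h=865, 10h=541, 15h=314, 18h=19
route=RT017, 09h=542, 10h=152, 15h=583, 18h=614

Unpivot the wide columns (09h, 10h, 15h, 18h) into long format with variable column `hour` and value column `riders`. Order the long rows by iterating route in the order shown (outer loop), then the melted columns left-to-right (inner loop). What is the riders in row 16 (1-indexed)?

20 rows total (5 × 4). Row 16: index ⌊(16-1)/4⌋ = 3 into route → RT016; (16-1) mod 4 = 3 into the melted columns → 18h.
So row 16 is (RT016, 18h, 19); riders = 19.

19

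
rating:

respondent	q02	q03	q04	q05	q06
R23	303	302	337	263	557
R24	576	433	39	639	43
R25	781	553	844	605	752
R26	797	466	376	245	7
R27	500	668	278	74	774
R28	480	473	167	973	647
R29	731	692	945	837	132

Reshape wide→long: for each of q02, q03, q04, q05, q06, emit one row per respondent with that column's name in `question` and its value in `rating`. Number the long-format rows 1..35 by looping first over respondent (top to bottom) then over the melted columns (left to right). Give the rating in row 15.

35 rows total (7 × 5). Row 15: index ⌊(15-1)/5⌋ = 2 into respondent → R25; (15-1) mod 5 = 4 into the melted columns → q06.
So row 15 is (R25, q06, 752); rating = 752.

752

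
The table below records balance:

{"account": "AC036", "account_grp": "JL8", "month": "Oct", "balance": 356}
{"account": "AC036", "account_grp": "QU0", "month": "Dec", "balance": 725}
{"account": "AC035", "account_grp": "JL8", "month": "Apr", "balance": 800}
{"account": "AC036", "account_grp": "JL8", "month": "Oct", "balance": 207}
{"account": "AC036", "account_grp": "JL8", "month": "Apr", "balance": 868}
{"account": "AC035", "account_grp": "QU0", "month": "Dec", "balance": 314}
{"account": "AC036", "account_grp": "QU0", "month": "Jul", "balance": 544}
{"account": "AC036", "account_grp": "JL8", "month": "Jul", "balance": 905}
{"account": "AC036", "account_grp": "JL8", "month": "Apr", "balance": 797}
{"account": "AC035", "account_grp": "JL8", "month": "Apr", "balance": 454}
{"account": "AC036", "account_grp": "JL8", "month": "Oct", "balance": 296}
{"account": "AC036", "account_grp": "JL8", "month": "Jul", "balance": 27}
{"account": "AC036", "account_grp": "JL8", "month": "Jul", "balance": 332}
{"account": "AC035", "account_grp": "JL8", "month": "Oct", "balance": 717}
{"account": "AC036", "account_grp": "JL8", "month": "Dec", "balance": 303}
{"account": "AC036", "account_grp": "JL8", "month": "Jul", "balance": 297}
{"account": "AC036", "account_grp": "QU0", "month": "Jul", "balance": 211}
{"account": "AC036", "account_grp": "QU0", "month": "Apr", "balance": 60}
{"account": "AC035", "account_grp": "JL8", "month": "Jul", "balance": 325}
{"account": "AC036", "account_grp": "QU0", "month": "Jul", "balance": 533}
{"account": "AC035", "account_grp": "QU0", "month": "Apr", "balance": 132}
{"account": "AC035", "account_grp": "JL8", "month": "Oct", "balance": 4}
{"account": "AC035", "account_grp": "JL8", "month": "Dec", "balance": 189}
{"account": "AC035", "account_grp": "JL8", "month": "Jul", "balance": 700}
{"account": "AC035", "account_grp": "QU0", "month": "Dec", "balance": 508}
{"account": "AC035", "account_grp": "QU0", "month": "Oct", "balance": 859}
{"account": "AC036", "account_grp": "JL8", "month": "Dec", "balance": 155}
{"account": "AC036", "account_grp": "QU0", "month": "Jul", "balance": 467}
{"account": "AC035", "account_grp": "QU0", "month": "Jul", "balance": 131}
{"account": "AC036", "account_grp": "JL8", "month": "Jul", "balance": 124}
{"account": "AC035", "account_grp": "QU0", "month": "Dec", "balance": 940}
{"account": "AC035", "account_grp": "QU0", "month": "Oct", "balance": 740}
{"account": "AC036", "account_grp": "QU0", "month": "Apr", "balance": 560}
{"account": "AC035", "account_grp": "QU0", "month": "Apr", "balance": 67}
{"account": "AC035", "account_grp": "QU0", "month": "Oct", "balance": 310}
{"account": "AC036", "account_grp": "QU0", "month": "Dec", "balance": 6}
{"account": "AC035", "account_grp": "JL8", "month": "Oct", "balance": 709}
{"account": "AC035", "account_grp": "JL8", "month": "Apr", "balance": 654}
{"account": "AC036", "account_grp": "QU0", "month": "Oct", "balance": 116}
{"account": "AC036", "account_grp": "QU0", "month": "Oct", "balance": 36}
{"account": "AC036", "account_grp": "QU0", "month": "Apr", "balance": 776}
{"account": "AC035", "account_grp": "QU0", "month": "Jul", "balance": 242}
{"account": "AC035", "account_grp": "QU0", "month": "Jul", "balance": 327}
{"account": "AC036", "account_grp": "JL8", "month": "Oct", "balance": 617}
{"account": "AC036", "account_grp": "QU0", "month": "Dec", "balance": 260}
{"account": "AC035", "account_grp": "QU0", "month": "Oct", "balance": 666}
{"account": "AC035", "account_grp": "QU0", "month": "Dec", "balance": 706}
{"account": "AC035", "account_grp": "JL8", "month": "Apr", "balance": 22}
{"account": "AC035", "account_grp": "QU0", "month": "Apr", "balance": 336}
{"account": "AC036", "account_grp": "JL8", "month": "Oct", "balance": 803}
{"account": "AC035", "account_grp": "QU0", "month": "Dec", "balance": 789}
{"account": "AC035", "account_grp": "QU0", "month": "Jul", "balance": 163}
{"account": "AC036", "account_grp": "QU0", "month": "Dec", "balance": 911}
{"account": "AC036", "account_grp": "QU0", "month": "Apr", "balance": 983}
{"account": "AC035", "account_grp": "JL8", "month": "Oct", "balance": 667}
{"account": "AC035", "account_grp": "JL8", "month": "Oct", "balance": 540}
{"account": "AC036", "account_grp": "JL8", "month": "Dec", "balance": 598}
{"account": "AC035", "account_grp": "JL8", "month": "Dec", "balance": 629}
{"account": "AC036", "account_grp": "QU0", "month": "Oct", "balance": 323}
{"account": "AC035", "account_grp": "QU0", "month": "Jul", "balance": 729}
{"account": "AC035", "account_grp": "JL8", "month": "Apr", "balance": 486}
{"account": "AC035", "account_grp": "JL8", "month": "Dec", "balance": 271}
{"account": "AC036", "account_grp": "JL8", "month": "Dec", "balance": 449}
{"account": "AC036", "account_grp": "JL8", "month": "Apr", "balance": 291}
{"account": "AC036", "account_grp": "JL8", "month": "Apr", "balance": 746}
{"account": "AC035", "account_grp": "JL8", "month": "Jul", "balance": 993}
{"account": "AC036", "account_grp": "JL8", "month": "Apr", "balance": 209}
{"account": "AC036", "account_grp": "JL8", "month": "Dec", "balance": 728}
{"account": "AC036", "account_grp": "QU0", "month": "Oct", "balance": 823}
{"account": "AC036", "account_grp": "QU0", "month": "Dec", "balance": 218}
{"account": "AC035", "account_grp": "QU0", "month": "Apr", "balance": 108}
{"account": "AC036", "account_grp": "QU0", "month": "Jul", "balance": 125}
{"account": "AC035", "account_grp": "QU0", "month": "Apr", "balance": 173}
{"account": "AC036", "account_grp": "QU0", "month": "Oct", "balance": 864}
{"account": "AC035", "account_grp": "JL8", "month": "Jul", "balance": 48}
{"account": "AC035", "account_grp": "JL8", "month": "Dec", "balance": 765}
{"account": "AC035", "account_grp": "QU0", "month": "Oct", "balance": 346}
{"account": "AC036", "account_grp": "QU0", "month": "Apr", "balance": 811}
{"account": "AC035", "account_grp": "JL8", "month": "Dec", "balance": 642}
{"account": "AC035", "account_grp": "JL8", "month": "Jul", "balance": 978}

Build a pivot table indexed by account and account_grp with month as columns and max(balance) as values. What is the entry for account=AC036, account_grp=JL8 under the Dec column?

728

Rows with account=AC036, account_grp=JL8 and month=Dec: balance values are 303, 155, 598, 449, 728.
max(303, 155, 598, 449, 728) = 728.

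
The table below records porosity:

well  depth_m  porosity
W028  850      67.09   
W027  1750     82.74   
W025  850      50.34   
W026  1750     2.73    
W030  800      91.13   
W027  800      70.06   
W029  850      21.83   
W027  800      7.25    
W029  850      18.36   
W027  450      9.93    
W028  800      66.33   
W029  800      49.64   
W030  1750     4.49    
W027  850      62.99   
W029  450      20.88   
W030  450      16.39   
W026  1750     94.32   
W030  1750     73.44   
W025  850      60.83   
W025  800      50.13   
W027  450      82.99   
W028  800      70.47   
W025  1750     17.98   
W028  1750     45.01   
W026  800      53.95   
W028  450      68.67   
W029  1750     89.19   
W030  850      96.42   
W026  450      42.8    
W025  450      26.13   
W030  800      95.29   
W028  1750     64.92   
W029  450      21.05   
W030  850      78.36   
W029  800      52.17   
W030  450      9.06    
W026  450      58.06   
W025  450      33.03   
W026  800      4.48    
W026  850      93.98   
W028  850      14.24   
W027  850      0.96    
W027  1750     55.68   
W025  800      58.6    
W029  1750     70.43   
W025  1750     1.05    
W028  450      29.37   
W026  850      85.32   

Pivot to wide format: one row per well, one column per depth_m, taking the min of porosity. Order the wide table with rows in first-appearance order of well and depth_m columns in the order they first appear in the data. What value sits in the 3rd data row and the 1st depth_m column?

With rows in first-appearance order of well, row 3 is well=W025. depth_m columns in first-appearance order: 850, 1750, 800, 450; column 1 is 850.
Long rows with well=W025, depth_m=850: min(50.34, 60.83) = 50.34.

50.34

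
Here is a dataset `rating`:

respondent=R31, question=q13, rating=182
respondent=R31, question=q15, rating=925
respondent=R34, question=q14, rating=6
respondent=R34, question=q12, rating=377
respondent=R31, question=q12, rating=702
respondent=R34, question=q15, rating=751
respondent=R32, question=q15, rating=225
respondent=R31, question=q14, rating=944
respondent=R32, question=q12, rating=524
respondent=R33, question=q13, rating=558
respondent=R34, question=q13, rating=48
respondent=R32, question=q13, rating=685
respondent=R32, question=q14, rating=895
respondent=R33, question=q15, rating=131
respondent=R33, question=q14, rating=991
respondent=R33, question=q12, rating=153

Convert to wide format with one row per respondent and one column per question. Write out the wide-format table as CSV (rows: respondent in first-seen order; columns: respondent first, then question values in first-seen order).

respondent,q13,q15,q14,q12
R31,182,925,944,702
R34,48,751,6,377
R32,685,225,895,524
R33,558,131,991,153

Columns: respondent plus the 4 distinct question values (q13, q15, q14, q12).
For example, row R31 column q13 takes rating=182 from the long row (R31, q13).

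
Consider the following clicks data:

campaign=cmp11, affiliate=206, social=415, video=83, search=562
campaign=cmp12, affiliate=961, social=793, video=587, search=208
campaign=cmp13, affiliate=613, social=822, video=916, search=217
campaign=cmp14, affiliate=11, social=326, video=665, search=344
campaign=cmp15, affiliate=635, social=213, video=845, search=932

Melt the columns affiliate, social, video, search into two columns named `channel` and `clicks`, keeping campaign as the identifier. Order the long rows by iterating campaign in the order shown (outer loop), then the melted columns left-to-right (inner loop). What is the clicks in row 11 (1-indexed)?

916

20 rows total (5 × 4). Row 11: index ⌊(11-1)/4⌋ = 2 into campaign → cmp13; (11-1) mod 4 = 2 into the melted columns → video.
So row 11 is (cmp13, video, 916); clicks = 916.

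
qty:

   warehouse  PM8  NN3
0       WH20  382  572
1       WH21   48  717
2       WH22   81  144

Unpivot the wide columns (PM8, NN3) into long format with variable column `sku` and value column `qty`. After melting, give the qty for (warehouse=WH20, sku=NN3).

Unpivoting turns each (warehouse, wide-column) pair into one long row.
The wide cell at row WH20, column NN3 holds 572, so the long row (WH20, NN3) has qty=572.

572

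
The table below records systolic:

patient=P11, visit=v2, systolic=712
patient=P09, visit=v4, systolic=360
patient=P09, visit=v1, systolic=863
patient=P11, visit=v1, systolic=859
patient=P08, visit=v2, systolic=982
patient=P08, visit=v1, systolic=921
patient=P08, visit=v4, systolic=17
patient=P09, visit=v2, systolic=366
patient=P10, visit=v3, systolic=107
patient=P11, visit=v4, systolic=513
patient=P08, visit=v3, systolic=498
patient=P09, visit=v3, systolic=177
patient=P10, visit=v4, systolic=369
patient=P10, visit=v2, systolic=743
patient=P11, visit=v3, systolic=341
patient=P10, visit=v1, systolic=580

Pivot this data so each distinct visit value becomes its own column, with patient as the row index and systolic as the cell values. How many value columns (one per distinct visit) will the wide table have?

4 distinct visit values: v1, v2, v3, v4.

4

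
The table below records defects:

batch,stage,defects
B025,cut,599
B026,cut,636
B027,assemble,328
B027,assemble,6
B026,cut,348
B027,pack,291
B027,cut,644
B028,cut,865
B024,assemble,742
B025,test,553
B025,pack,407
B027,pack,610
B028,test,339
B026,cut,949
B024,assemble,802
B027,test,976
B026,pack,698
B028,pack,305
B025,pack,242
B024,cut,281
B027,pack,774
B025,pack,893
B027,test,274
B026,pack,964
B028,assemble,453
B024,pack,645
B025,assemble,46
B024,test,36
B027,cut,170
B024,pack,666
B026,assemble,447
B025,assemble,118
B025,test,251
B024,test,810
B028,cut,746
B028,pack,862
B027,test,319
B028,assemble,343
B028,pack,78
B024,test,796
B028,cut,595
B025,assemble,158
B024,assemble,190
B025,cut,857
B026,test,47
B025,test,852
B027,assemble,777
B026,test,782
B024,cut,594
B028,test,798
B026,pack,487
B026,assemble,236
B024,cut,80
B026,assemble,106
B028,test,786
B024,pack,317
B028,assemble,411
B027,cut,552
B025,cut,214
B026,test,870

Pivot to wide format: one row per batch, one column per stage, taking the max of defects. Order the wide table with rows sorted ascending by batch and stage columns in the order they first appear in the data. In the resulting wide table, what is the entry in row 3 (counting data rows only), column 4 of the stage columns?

With rows sorted ascending by batch, row 3 is batch=B026. stage columns in first-appearance order: cut, assemble, pack, test; column 4 is test.
Long rows with batch=B026, stage=test: max(47, 782, 870) = 870.

870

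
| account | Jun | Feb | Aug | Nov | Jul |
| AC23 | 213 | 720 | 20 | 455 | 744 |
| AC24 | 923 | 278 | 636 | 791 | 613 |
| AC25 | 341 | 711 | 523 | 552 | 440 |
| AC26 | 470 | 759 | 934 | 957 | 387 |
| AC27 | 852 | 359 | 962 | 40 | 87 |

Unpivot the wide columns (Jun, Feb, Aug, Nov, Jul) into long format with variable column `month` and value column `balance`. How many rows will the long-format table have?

25

5 account values × 5 melted columns = 25 rows.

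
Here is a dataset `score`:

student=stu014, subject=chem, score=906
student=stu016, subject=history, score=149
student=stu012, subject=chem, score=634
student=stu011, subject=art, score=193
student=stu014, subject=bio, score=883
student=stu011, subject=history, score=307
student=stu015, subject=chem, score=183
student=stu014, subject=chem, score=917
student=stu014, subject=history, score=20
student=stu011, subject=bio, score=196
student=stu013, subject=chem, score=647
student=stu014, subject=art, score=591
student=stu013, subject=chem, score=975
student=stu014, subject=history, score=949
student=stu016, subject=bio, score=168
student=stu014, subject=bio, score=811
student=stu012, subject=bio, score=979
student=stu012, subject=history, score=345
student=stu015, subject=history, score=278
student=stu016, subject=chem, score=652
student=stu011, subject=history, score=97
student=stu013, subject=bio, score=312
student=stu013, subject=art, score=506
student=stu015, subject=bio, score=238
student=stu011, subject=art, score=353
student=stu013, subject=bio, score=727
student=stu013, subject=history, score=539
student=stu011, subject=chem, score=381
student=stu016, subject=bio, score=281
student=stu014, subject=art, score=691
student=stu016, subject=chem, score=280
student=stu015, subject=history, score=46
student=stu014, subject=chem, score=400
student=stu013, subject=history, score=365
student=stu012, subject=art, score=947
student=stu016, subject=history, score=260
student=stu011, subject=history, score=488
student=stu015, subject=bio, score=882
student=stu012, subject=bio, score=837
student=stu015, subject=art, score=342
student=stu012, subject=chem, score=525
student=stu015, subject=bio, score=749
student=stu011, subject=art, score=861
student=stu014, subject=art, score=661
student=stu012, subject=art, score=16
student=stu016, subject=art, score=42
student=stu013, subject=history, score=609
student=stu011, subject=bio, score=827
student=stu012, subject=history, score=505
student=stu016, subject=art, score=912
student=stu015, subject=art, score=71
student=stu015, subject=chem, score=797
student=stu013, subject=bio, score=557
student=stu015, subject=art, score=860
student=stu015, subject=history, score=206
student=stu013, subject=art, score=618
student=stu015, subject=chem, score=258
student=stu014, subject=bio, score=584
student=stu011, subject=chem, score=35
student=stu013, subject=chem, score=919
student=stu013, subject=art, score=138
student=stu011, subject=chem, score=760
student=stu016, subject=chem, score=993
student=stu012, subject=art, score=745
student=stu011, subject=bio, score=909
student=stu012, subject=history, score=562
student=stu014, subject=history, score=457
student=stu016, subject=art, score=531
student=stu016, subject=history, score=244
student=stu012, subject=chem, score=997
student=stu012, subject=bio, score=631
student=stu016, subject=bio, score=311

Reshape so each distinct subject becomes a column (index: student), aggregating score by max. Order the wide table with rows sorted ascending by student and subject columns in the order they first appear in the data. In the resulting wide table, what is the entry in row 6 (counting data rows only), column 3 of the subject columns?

912

With rows sorted ascending by student, row 6 is student=stu016. subject columns in first-appearance order: chem, history, art, bio; column 3 is art.
Long rows with student=stu016, subject=art: max(42, 912, 531) = 912.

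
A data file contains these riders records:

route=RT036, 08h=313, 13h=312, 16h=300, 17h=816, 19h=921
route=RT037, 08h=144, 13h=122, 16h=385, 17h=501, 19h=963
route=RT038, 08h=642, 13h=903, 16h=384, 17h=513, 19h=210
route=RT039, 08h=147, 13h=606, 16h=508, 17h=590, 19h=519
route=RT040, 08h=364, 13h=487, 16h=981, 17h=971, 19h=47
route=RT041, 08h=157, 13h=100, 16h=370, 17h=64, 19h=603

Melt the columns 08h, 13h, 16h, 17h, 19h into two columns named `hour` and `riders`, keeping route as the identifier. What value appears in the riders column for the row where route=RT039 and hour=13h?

606

Unpivoting turns each (route, wide-column) pair into one long row.
The wide cell at row RT039, column 13h holds 606, so the long row (RT039, 13h) has riders=606.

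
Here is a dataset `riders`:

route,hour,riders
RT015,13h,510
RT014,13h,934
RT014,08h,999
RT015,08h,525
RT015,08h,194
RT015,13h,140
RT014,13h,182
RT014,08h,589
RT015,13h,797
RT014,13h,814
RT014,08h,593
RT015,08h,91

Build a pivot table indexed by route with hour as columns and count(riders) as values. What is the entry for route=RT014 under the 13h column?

Rows with route=RT014 and hour=13h: riders values are 934, 182, 814.
3 rows match — count = 3.

3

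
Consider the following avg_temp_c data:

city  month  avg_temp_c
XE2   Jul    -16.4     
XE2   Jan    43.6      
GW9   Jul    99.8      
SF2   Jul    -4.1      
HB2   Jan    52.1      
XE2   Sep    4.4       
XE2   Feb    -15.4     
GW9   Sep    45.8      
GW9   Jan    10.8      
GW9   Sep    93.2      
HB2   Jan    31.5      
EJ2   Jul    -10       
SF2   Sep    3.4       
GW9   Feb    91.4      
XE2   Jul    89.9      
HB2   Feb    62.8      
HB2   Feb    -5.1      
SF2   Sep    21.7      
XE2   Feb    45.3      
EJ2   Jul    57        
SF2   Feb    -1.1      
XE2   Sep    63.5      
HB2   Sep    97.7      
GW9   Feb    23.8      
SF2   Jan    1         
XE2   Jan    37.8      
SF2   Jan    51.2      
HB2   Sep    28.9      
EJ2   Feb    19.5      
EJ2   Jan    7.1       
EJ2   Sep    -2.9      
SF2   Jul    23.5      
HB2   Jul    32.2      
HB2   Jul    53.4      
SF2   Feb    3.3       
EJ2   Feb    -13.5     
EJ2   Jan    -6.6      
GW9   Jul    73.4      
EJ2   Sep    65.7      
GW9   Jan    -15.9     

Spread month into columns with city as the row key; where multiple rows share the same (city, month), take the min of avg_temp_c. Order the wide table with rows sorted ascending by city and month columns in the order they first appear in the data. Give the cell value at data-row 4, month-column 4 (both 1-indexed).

With rows sorted ascending by city, row 4 is city=SF2. month columns in first-appearance order: Jul, Jan, Sep, Feb; column 4 is Feb.
Long rows with city=SF2, month=Feb: min(-1.1, 3.3) = -1.1.

-1.1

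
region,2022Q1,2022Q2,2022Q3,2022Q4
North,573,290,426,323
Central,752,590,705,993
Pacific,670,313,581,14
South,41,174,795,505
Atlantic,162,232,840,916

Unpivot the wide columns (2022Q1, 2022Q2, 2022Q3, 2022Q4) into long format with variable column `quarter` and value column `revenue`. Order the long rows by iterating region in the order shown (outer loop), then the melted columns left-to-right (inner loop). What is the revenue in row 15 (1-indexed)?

20 rows total (5 × 4). Row 15: index ⌊(15-1)/4⌋ = 3 into region → South; (15-1) mod 4 = 2 into the melted columns → 2022Q3.
So row 15 is (South, 2022Q3, 795); revenue = 795.

795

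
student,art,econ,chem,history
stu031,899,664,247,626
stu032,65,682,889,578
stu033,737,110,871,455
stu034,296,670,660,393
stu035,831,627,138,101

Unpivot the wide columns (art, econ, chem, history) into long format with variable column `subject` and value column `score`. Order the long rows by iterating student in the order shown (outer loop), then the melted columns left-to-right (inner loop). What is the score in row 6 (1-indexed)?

20 rows total (5 × 4). Row 6: index ⌊(6-1)/4⌋ = 1 into student → stu032; (6-1) mod 4 = 1 into the melted columns → econ.
So row 6 is (stu032, econ, 682); score = 682.

682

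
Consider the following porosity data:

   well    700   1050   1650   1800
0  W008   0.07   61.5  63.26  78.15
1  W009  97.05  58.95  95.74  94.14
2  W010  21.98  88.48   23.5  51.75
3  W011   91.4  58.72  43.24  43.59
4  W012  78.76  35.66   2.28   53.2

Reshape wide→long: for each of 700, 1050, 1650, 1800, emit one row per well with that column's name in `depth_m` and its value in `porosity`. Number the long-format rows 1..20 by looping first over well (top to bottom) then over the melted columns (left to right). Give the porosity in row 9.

20 rows total (5 × 4). Row 9: index ⌊(9-1)/4⌋ = 2 into well → W010; (9-1) mod 4 = 0 into the melted columns → 700.
So row 9 is (W010, 700, 21.98); porosity = 21.98.

21.98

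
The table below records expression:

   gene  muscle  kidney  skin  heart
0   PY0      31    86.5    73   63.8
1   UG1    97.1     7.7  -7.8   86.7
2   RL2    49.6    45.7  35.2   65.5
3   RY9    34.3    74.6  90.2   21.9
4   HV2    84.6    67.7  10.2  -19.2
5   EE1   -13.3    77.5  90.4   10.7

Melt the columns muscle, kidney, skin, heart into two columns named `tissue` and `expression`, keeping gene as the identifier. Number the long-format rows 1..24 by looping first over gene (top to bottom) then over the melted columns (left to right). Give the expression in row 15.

24 rows total (6 × 4). Row 15: index ⌊(15-1)/4⌋ = 3 into gene → RY9; (15-1) mod 4 = 2 into the melted columns → skin.
So row 15 is (RY9, skin, 90.2); expression = 90.2.

90.2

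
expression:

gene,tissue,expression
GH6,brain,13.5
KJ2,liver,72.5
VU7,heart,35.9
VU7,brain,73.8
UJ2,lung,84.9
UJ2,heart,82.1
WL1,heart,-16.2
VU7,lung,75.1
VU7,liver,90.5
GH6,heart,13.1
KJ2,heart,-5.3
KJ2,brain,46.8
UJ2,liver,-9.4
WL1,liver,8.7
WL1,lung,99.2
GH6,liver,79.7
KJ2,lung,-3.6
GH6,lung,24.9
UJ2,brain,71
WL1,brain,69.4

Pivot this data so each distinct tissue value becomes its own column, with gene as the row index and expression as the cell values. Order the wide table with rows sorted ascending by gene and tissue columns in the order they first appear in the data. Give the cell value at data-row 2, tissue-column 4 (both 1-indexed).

With rows sorted ascending by gene, row 2 is gene=KJ2. tissue columns in first-appearance order: brain, liver, heart, lung; column 4 is lung.
Long rows with gene=KJ2, tissue=lung: expression = -3.6.

-3.6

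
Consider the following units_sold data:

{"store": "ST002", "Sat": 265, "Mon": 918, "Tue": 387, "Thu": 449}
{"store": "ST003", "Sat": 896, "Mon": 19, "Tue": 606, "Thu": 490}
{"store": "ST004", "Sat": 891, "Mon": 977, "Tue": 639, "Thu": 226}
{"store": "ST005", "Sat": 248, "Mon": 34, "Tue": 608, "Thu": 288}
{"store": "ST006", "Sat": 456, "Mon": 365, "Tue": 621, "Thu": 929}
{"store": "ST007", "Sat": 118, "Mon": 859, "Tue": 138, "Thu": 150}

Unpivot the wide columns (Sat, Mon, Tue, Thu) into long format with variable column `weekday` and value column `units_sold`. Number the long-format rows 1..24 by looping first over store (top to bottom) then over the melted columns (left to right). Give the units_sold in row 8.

490

24 rows total (6 × 4). Row 8: index ⌊(8-1)/4⌋ = 1 into store → ST003; (8-1) mod 4 = 3 into the melted columns → Thu.
So row 8 is (ST003, Thu, 490); units_sold = 490.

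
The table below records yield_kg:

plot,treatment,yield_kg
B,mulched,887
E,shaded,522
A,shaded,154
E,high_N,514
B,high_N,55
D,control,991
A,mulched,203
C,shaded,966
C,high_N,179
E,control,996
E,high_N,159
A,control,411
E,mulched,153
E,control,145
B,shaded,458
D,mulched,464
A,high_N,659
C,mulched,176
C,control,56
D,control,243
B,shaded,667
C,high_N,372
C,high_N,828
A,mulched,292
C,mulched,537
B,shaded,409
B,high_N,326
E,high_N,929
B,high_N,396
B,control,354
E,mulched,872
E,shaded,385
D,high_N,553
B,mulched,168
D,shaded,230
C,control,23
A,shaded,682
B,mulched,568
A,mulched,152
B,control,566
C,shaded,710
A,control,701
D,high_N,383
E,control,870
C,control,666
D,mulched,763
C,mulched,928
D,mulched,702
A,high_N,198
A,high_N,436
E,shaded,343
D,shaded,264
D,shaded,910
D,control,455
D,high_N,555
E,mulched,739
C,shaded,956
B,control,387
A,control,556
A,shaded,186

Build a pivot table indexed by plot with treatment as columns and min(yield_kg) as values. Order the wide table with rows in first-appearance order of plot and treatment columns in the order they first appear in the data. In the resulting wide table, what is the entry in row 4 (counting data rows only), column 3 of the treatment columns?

383

With rows in first-appearance order of plot, row 4 is plot=D. treatment columns in first-appearance order: mulched, shaded, high_N, control; column 3 is high_N.
Long rows with plot=D, treatment=high_N: min(553, 383, 555) = 383.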